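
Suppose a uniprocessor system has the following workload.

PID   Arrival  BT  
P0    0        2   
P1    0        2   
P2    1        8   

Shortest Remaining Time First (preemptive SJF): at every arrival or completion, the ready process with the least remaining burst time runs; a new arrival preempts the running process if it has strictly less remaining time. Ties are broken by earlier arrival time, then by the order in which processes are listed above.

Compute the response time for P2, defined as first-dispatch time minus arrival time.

Timeline: | P0 0-2 | P1 2-4 | P2 4-12 |
Completion: P0=2  P1=4  P2=12
Response(P2) = first start − arrival = 4 − 1 = 3

3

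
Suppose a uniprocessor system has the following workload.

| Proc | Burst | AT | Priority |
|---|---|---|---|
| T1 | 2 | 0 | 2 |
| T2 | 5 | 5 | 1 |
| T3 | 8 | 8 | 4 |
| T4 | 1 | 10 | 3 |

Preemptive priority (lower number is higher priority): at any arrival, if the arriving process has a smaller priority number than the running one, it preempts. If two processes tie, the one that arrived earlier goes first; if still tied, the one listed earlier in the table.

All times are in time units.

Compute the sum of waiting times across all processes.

3

Schedule: | T1 0-2 | idle 2-5 | T2 5-10 | T4 10-11 | T3 11-19 |
Completion: T1=2  T2=10  T3=19  T4=11
Waiting = turnaround − burst: T1=0, T2=0, T3=3, T4=0
Total waiting = 0 + 0 + 3 + 0 = 3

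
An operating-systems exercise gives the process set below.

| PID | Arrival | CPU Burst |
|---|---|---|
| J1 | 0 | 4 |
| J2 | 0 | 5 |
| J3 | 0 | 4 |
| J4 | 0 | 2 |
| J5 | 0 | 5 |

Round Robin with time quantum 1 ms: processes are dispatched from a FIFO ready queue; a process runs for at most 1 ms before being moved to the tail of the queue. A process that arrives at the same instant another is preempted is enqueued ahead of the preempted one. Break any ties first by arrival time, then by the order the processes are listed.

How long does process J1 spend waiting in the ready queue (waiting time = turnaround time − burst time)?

Gantt: | J1 0-1 | J2 1-2 | J3 2-3 | J4 3-4 | J5 4-5 | J1 5-6 | J2 6-7 | J3 7-8 | J4 8-9 | J5 9-10 | J1 10-11 | J2 11-12 | J3 12-13 | J5 13-14 | J1 14-15 | J2 15-16 | J3 16-17 | J5 17-18 | J2 18-19 | J5 19-20 |
Completion: J1=15  J2=19  J3=17  J4=9  J5=20
Turnaround (C−A): J1=15  J2=19  J3=17  J4=9  J5=20
Waiting(J1) = turnaround − burst = 15 − 4 = 11

11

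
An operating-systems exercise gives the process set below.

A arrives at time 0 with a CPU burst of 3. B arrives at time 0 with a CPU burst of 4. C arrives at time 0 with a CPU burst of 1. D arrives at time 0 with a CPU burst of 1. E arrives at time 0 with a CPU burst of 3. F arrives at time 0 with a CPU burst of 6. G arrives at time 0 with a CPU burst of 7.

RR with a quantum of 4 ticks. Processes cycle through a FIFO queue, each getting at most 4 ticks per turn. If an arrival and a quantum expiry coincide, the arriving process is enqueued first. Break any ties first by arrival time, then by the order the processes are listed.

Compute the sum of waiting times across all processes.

Gantt: | A 0-3 | B 3-7 | C 7-8 | D 8-9 | E 9-12 | F 12-16 | G 16-20 | F 20-22 | G 22-25 |
Completion: A=3  B=7  C=8  D=9  E=12  F=22  G=25
Waiting = turnaround − burst: A=0, B=3, C=7, D=8, E=9, F=16, G=18
Total waiting = 0 + 3 + 7 + 8 + 9 + 16 + 18 = 61

61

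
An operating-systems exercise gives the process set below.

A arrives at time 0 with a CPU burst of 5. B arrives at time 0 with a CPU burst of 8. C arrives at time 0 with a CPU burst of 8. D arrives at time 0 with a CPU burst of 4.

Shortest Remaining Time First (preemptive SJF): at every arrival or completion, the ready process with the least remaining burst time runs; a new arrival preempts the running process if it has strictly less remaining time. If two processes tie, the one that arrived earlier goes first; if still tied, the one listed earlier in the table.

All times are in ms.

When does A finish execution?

9

Gantt: | D 0-4 | A 4-9 | B 9-17 | C 17-25 |
Completion: A=9  B=17  C=25  D=4
Turnaround (C−A): A=9  B=17  C=25  D=4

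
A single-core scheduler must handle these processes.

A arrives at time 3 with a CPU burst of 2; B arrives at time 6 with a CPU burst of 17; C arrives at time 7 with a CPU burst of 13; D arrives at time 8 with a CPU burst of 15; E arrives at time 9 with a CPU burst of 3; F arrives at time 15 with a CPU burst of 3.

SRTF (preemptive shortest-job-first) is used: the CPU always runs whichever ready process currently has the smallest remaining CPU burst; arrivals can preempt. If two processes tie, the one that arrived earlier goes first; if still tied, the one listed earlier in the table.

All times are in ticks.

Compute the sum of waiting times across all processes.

Timeline: | idle 0-3 | A 3-5 | idle 5-6 | B 6-7 | C 7-9 | E 9-12 | C 12-15 | F 15-18 | C 18-26 | D 26-41 | B 41-57 |
Completion: A=5  B=57  C=26  D=41  E=12  F=18
Waiting = turnaround − burst: A=0, B=34, C=6, D=18, E=0, F=0
Total waiting = 0 + 34 + 6 + 18 + 0 + 0 = 58

58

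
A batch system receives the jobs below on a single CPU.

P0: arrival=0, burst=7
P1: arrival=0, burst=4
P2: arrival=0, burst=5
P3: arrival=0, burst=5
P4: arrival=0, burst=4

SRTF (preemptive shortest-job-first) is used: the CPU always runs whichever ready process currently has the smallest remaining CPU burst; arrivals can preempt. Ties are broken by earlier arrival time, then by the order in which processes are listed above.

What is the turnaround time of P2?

13

Timeline: | P1 0-4 | P4 4-8 | P2 8-13 | P3 13-18 | P0 18-25 |
Completion: P0=25  P1=4  P2=13  P3=18  P4=8
Turnaround(P2) = completion − arrival = 13 − 0 = 13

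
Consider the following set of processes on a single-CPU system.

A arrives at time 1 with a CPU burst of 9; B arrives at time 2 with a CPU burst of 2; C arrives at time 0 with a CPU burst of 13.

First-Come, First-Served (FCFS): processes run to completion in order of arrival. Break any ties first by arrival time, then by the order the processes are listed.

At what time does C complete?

Schedule: | C 0-13 | A 13-22 | B 22-24 |
Completion: A=22  B=24  C=13
Turnaround (C−A): A=21  B=22  C=13

13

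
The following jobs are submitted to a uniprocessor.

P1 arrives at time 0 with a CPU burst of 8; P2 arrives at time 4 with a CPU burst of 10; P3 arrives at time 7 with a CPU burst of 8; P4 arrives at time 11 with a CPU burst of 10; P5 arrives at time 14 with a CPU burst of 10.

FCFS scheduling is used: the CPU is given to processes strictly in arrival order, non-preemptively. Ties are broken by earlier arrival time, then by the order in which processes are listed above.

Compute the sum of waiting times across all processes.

Timeline: | P1 0-8 | P2 8-18 | P3 18-26 | P4 26-36 | P5 36-46 |
Completion: P1=8  P2=18  P3=26  P4=36  P5=46
Turnaround (C−A): P1=8  P2=14  P3=19  P4=25  P5=32
Waiting = turnaround − burst: P1=0, P2=4, P3=11, P4=15, P5=22
Total waiting = 0 + 4 + 11 + 15 + 22 = 52

52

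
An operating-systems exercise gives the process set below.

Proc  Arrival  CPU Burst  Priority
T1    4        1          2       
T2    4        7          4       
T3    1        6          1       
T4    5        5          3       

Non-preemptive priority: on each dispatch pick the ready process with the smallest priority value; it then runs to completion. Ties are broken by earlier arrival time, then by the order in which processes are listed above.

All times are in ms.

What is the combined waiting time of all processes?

Schedule: | idle 0-1 | T3 1-7 | T1 7-8 | T4 8-13 | T2 13-20 |
Completion: T1=8  T2=20  T3=7  T4=13
Turnaround (C−A): T1=4  T2=16  T3=6  T4=8
Waiting = turnaround − burst: T1=3, T2=9, T3=0, T4=3
Total waiting = 3 + 9 + 0 + 3 = 15

15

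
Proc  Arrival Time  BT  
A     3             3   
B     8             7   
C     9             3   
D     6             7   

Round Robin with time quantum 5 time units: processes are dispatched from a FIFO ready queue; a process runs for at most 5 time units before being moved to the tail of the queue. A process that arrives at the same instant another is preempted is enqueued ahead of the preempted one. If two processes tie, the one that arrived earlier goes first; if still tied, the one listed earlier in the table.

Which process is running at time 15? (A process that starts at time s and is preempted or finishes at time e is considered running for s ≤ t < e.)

B

Gantt: | idle 0-3 | A 3-6 | D 6-11 | B 11-16 | C 16-19 | D 19-21 | B 21-23 |
Completion: A=6  B=23  C=19  D=21
Turnaround (C−A): A=3  B=15  C=10  D=15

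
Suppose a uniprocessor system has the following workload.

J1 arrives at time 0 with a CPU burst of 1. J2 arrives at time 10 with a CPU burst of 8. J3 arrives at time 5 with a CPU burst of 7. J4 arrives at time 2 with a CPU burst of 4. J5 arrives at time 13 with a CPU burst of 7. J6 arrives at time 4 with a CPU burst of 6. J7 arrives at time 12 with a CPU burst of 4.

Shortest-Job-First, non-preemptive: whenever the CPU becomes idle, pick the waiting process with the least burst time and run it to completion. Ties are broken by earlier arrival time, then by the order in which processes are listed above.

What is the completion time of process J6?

12

Gantt: | J1 0-1 | idle 1-2 | J4 2-6 | J6 6-12 | J7 12-16 | J3 16-23 | J5 23-30 | J2 30-38 |
Completion: J1=1  J2=38  J3=23  J4=6  J5=30  J6=12  J7=16
Turnaround (C−A): J1=1  J2=28  J3=18  J4=4  J5=17  J6=8  J7=4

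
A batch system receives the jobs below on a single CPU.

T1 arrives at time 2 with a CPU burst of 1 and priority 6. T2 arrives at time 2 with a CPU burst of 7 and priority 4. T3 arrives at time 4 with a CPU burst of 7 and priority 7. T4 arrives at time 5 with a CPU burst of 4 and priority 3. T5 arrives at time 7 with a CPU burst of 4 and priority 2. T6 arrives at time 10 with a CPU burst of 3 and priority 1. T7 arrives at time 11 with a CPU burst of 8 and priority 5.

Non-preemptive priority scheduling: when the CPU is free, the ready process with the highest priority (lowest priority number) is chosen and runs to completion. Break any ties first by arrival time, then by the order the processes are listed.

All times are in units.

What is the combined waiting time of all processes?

76

Gantt: | idle 0-2 | T2 2-9 | T5 9-13 | T6 13-16 | T4 16-20 | T7 20-28 | T1 28-29 | T3 29-36 |
Completion: T1=29  T2=9  T3=36  T4=20  T5=13  T6=16  T7=28
Waiting = turnaround − burst: T1=26, T2=0, T3=25, T4=11, T5=2, T6=3, T7=9
Total waiting = 26 + 0 + 25 + 11 + 2 + 3 + 9 = 76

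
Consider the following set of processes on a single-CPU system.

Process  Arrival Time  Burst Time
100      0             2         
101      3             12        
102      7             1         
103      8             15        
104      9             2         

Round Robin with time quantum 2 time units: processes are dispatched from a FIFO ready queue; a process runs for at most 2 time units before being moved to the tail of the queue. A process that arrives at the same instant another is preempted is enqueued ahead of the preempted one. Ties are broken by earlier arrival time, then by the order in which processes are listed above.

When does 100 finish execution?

2

Timeline: | 100 0-2 | idle 2-3 | 101 3-7 | 102 7-8 | 101 8-10 | 103 10-12 | 104 12-14 | 101 14-16 | 103 16-18 | 101 18-20 | 103 20-22 | 101 22-24 | 103 24-33 |
Completion: 100=2  101=24  102=8  103=33  104=14
Turnaround (C−A): 100=2  101=21  102=1  103=25  104=5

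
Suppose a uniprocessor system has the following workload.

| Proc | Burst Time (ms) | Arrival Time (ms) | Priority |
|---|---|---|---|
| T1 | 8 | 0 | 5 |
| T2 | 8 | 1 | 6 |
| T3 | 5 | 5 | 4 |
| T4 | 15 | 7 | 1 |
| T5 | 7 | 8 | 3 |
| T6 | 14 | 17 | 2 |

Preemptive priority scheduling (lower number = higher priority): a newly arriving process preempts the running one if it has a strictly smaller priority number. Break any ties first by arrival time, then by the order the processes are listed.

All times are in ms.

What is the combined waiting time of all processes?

158

Gantt: | T1 0-5 | T3 5-7 | T4 7-22 | T6 22-36 | T5 36-43 | T3 43-46 | T1 46-49 | T2 49-57 |
Completion: T1=49  T2=57  T3=46  T4=22  T5=43  T6=36
Waiting = turnaround − burst: T1=41, T2=48, T3=36, T4=0, T5=28, T6=5
Total waiting = 41 + 48 + 36 + 0 + 28 + 5 = 158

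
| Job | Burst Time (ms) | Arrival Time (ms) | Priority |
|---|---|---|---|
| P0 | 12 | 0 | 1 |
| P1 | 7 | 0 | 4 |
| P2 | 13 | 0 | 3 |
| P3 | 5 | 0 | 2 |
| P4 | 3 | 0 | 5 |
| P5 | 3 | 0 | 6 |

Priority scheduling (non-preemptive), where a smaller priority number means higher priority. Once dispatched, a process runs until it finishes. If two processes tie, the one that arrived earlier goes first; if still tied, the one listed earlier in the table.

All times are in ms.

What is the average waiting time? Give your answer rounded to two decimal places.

Gantt: | P0 0-12 | P3 12-17 | P2 17-30 | P1 30-37 | P4 37-40 | P5 40-43 |
Completion: P0=12  P1=37  P2=30  P3=17  P4=40  P5=43
Turnaround (C−A): P0=12  P1=37  P2=30  P3=17  P4=40  P5=43
Waiting times: P0=0, P1=30, P2=17, P3=12, P4=37, P5=40
Average waiting = (0+30+17+12+37+40) / 6 = 136/6 = 22.67

22.67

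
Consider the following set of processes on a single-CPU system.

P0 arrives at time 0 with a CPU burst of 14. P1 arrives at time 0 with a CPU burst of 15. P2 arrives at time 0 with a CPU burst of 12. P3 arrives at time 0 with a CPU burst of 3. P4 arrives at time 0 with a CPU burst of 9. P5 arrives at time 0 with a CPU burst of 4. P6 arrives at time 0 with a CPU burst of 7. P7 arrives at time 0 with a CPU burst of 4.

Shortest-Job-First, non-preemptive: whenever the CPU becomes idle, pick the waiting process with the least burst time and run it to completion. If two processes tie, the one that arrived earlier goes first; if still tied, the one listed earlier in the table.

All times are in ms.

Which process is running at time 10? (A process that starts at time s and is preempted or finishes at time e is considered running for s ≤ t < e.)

Schedule: | P3 0-3 | P5 3-7 | P7 7-11 | P6 11-18 | P4 18-27 | P2 27-39 | P0 39-53 | P1 53-68 |
Completion: P0=53  P1=68  P2=39  P3=3  P4=27  P5=7  P6=18  P7=11
Turnaround (C−A): P0=53  P1=68  P2=39  P3=3  P4=27  P5=7  P6=18  P7=11

P7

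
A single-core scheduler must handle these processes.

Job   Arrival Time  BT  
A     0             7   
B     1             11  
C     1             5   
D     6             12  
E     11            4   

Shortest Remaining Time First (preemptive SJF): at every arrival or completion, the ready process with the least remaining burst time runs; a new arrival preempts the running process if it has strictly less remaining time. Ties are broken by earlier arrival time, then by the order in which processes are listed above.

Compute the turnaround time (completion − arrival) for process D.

33

Schedule: | A 0-1 | C 1-6 | A 6-12 | E 12-16 | B 16-27 | D 27-39 |
Completion: A=12  B=27  C=6  D=39  E=16
Turnaround(D) = completion − arrival = 39 − 6 = 33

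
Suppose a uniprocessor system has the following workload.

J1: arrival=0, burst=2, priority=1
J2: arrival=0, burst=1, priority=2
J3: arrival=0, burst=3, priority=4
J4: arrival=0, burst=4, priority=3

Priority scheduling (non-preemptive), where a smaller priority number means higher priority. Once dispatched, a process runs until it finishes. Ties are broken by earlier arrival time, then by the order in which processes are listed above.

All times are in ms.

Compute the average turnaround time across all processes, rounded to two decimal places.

5.50

Timeline: | J1 0-2 | J2 2-3 | J4 3-7 | J3 7-10 |
Completion: J1=2  J2=3  J3=10  J4=7
Turnaround (C−A): J1=2  J2=3  J3=10  J4=7
Turnaround times: J1=2, J2=3, J3=10, J4=7
Average turnaround = (2+3+10+7) / 4 = 22/4 = 5.50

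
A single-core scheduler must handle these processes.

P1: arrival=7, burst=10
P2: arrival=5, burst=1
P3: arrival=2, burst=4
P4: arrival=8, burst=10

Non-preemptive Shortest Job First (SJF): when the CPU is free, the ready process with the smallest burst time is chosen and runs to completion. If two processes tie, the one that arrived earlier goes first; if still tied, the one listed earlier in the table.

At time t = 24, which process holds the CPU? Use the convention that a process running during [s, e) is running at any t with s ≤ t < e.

Timeline: | idle 0-2 | P3 2-6 | P2 6-7 | P1 7-17 | P4 17-27 |
Completion: P1=17  P2=7  P3=6  P4=27

P4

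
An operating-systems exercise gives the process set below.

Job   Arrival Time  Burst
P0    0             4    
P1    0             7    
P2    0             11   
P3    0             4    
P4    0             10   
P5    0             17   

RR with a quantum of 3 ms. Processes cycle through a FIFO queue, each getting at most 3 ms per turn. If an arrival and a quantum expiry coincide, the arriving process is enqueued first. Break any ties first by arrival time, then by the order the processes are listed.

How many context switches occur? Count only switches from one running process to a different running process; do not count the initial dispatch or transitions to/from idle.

18

Gantt: | P0 0-3 | P1 3-6 | P2 6-9 | P3 9-12 | P4 12-15 | P5 15-18 | P0 18-19 | P1 19-22 | P2 22-25 | P3 25-26 | P4 26-29 | P5 29-32 | P1 32-33 | P2 33-36 | P4 36-39 | P5 39-42 | P2 42-44 | P4 44-45 | P5 45-53 |
Completion: P0=19  P1=33  P2=44  P3=26  P4=45  P5=53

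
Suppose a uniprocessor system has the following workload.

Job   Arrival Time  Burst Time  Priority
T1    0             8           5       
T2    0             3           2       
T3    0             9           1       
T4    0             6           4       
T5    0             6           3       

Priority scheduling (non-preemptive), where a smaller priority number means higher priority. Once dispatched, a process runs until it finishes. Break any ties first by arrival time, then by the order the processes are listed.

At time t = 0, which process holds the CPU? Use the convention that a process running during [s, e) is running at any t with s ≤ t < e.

Schedule: | T3 0-9 | T2 9-12 | T5 12-18 | T4 18-24 | T1 24-32 |
Completion: T1=32  T2=12  T3=9  T4=24  T5=18

T3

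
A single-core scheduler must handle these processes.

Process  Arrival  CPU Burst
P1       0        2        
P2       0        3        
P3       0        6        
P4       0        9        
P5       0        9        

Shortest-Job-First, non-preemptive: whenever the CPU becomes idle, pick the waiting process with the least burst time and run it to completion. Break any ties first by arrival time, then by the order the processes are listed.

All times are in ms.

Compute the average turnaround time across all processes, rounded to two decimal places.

13.40

Gantt: | P1 0-2 | P2 2-5 | P3 5-11 | P4 11-20 | P5 20-29 |
Completion: P1=2  P2=5  P3=11  P4=20  P5=29
Turnaround times: P1=2, P2=5, P3=11, P4=20, P5=29
Average turnaround = (2+5+11+20+29) / 5 = 67/5 = 13.40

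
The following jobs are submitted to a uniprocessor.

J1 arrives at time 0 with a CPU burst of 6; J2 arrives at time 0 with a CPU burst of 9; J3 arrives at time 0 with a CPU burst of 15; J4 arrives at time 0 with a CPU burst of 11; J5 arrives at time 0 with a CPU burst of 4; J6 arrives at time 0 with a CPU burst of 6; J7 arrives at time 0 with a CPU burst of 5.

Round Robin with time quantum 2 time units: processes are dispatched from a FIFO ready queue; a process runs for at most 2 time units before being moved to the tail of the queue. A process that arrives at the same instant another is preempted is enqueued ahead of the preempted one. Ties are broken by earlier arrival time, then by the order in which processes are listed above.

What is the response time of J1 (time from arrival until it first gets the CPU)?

0

Timeline: | J1 0-2 | J2 2-4 | J3 4-6 | J4 6-8 | J5 8-10 | J6 10-12 | J7 12-14 | J1 14-16 | J2 16-18 | J3 18-20 | J4 20-22 | J5 22-24 | J6 24-26 | J7 26-28 | J1 28-30 | J2 30-32 | J3 32-34 | J4 34-36 | J6 36-38 | J7 38-39 | J2 39-41 | J3 41-43 | J4 43-45 | J2 45-46 | J3 46-48 | J4 48-50 | J3 50-52 | J4 52-53 | J3 53-56 |
Completion: J1=30  J2=46  J3=56  J4=53  J5=24  J6=38  J7=39
Response(J1) = first start − arrival = 0 − 0 = 0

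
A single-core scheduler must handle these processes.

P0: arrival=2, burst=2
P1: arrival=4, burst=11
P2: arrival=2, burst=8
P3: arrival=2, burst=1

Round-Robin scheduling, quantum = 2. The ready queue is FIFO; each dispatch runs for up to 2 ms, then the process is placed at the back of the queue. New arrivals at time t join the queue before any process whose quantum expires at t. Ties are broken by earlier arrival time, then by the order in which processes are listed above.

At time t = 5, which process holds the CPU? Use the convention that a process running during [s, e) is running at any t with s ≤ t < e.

Timeline: | idle 0-2 | P0 2-4 | P2 4-6 | P3 6-7 | P1 7-9 | P2 9-11 | P1 11-13 | P2 13-15 | P1 15-17 | P2 17-19 | P1 19-24 |
Completion: P0=4  P1=24  P2=19  P3=7

P2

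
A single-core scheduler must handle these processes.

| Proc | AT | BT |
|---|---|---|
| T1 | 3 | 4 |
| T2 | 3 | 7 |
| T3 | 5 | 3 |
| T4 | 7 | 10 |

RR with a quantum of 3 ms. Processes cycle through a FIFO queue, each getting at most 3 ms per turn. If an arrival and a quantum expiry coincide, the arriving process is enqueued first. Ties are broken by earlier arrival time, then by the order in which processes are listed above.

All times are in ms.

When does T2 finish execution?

23

Schedule: | idle 0-3 | T1 3-6 | T2 6-9 | T3 9-12 | T1 12-13 | T4 13-16 | T2 16-19 | T4 19-22 | T2 22-23 | T4 23-27 |
Completion: T1=13  T2=23  T3=12  T4=27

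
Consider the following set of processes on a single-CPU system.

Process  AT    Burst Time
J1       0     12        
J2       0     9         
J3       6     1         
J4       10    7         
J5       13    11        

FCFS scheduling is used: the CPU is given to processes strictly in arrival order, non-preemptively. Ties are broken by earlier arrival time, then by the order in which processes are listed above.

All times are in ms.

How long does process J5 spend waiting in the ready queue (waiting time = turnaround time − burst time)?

16

Schedule: | J1 0-12 | J2 12-21 | J3 21-22 | J4 22-29 | J5 29-40 |
Completion: J1=12  J2=21  J3=22  J4=29  J5=40
Turnaround (C−A): J1=12  J2=21  J3=16  J4=19  J5=27
Waiting(J5) = turnaround − burst = 27 − 11 = 16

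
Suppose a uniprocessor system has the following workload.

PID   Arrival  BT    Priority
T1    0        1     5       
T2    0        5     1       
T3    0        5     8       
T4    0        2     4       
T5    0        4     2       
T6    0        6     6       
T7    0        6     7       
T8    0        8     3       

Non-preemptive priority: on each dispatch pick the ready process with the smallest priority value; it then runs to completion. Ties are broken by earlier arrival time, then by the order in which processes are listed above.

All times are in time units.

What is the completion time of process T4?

19

Timeline: | T2 0-5 | T5 5-9 | T8 9-17 | T4 17-19 | T1 19-20 | T6 20-26 | T7 26-32 | T3 32-37 |
Completion: T1=20  T2=5  T3=37  T4=19  T5=9  T6=26  T7=32  T8=17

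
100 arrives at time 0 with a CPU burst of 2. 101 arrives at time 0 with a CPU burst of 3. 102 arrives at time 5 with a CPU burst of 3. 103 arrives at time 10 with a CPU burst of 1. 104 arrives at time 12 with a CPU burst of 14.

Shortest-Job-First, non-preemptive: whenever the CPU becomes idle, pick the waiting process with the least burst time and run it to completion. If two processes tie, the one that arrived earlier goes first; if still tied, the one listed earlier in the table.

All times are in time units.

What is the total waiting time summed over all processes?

2

Schedule: | 100 0-2 | 101 2-5 | 102 5-8 | idle 8-10 | 103 10-11 | idle 11-12 | 104 12-26 |
Completion: 100=2  101=5  102=8  103=11  104=26
Waiting = turnaround − burst: 100=0, 101=2, 102=0, 103=0, 104=0
Total waiting = 0 + 2 + 0 + 0 + 0 = 2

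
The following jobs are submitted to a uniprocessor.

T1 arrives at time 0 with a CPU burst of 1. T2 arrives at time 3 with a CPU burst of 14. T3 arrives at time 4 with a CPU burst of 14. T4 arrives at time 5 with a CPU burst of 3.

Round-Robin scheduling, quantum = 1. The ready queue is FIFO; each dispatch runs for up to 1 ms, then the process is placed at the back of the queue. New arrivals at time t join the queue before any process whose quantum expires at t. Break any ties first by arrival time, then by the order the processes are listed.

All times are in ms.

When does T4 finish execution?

13

Schedule: | T1 0-1 | idle 1-3 | T2 3-4 | T3 4-5 | T2 5-6 | T4 6-7 | T3 7-8 | T2 8-9 | T4 9-10 | T3 10-11 | T2 11-12 | T4 12-13 | T3 13-14 | T2 14-15 | T3 15-16 | T2 16-17 | T3 17-18 | T2 18-19 | T3 19-20 | T2 20-21 | T3 21-22 | T2 22-23 | T3 23-24 | T2 24-25 | T3 25-26 | T2 26-27 | T3 27-28 | T2 28-29 | T3 29-30 | T2 30-31 | T3 31-32 | T2 32-33 | T3 33-34 |
Completion: T1=1  T2=33  T3=34  T4=13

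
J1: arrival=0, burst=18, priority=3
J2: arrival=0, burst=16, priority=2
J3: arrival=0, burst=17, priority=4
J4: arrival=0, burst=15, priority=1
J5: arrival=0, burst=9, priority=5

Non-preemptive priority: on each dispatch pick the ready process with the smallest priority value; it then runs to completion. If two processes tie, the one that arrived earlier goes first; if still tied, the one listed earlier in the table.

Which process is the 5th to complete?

J5

Schedule: | J4 0-15 | J2 15-31 | J1 31-49 | J3 49-66 | J5 66-75 |
Completion: J1=49  J2=31  J3=66  J4=15  J5=75
Turnaround (C−A): J1=49  J2=31  J3=66  J4=15  J5=75
Finish order: J4 → J2 → J1 → J3 → J5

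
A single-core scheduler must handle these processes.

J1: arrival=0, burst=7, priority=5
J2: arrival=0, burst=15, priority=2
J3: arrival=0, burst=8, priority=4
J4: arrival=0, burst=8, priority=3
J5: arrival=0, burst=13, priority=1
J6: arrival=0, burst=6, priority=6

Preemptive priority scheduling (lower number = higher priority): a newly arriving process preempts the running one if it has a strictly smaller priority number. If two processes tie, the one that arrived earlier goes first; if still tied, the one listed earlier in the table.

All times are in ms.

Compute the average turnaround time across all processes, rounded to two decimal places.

38.17

Gantt: | J5 0-13 | J2 13-28 | J4 28-36 | J3 36-44 | J1 44-51 | J6 51-57 |
Completion: J1=51  J2=28  J3=44  J4=36  J5=13  J6=57
Turnaround (C−A): J1=51  J2=28  J3=44  J4=36  J5=13  J6=57
Turnaround times: J1=51, J2=28, J3=44, J4=36, J5=13, J6=57
Average turnaround = (51+28+44+36+13+57) / 6 = 229/6 = 38.17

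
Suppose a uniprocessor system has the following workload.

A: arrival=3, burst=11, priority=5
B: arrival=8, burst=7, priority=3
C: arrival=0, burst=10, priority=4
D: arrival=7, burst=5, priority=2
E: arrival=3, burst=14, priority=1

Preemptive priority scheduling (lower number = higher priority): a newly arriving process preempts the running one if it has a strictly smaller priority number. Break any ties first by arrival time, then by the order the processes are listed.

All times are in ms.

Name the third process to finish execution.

Schedule: | C 0-3 | E 3-17 | D 17-22 | B 22-29 | C 29-36 | A 36-47 |
Completion: A=47  B=29  C=36  D=22  E=17
Finish order: E → D → B → C → A

B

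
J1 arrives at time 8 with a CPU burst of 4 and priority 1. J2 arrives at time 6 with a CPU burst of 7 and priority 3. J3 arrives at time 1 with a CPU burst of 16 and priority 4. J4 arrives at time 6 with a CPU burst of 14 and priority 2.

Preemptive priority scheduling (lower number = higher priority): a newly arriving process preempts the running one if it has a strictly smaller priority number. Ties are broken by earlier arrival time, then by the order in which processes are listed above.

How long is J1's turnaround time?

Gantt: | idle 0-1 | J3 1-6 | J4 6-8 | J1 8-12 | J4 12-24 | J2 24-31 | J3 31-42 |
Completion: J1=12  J2=31  J3=42  J4=24
Turnaround (C−A): J1=4  J2=25  J3=41  J4=18
Turnaround(J1) = completion − arrival = 12 − 8 = 4

4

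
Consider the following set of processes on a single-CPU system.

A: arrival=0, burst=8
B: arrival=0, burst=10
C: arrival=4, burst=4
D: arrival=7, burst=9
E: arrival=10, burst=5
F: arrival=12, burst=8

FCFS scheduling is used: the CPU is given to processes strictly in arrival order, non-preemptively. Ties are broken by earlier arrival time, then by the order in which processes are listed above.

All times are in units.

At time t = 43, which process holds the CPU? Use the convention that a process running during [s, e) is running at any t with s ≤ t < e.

F

Timeline: | A 0-8 | B 8-18 | C 18-22 | D 22-31 | E 31-36 | F 36-44 |
Completion: A=8  B=18  C=22  D=31  E=36  F=44
Turnaround (C−A): A=8  B=18  C=18  D=24  E=26  F=32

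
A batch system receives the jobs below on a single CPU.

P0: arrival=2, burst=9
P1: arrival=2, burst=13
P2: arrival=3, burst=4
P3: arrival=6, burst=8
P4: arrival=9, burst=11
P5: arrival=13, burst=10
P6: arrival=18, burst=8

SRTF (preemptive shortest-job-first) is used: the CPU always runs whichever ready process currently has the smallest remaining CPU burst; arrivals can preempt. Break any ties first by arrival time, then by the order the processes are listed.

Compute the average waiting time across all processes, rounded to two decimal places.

Schedule: | idle 0-2 | P0 2-3 | P2 3-7 | P0 7-15 | P3 15-23 | P6 23-31 | P5 31-41 | P4 41-52 | P1 52-65 |
Completion: P0=15  P1=65  P2=7  P3=23  P4=52  P5=41  P6=31
Waiting times: P0=4, P1=50, P2=0, P3=9, P4=32, P5=18, P6=5
Average waiting = (4+50+0+9+32+18+5) / 7 = 118/7 = 16.86

16.86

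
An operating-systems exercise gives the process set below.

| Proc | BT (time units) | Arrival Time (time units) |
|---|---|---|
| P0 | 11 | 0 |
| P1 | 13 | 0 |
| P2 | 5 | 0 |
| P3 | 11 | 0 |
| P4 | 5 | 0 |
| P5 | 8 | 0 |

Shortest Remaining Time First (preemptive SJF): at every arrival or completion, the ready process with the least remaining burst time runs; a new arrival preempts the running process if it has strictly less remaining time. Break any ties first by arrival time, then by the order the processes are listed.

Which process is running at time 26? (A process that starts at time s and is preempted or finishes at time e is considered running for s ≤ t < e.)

P0

Gantt: | P2 0-5 | P4 5-10 | P5 10-18 | P0 18-29 | P3 29-40 | P1 40-53 |
Completion: P0=29  P1=53  P2=5  P3=40  P4=10  P5=18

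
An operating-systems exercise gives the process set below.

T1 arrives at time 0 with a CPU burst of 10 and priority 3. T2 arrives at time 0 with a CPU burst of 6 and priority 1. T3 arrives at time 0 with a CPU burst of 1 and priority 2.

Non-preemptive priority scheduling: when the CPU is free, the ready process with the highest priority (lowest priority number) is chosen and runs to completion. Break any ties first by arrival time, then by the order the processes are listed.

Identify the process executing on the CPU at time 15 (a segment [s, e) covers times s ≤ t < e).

T1

Schedule: | T2 0-6 | T3 6-7 | T1 7-17 |
Completion: T1=17  T2=6  T3=7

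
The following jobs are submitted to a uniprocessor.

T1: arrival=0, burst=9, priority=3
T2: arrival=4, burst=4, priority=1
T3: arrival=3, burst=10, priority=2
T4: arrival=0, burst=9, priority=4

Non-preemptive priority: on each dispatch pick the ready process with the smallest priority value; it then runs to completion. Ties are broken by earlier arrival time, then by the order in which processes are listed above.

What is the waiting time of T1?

Schedule: | T1 0-9 | T2 9-13 | T3 13-23 | T4 23-32 |
Completion: T1=9  T2=13  T3=23  T4=32
Waiting(T1) = turnaround − burst = 9 − 9 = 0

0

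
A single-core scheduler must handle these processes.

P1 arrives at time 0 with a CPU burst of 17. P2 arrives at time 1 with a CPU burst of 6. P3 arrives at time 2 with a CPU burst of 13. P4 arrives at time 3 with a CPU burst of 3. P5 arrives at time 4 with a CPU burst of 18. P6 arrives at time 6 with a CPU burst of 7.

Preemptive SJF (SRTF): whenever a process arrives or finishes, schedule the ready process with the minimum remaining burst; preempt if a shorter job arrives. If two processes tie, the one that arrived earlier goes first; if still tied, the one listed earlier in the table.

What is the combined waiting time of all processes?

93

Gantt: | P1 0-1 | P2 1-3 | P4 3-6 | P2 6-10 | P6 10-17 | P3 17-30 | P1 30-46 | P5 46-64 |
Completion: P1=46  P2=10  P3=30  P4=6  P5=64  P6=17
Turnaround (C−A): P1=46  P2=9  P3=28  P4=3  P5=60  P6=11
Waiting = turnaround − burst: P1=29, P2=3, P3=15, P4=0, P5=42, P6=4
Total waiting = 29 + 3 + 15 + 0 + 42 + 4 = 93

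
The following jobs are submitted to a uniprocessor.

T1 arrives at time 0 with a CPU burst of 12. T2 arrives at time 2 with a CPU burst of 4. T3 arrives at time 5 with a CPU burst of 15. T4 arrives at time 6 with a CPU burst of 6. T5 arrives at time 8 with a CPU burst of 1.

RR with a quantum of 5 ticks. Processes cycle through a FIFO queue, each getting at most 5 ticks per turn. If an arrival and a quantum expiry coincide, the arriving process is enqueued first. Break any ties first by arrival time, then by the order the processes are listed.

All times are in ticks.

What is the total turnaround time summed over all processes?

116

Gantt: | T1 0-5 | T2 5-9 | T3 9-14 | T1 14-19 | T4 19-24 | T5 24-25 | T3 25-30 | T1 30-32 | T4 32-33 | T3 33-38 |
Completion: T1=32  T2=9  T3=38  T4=33  T5=25
Turnaround = completion − arrival: T1=32, T2=7, T3=33, T4=27, T5=17
Total turnaround = 32 + 7 + 33 + 27 + 17 = 116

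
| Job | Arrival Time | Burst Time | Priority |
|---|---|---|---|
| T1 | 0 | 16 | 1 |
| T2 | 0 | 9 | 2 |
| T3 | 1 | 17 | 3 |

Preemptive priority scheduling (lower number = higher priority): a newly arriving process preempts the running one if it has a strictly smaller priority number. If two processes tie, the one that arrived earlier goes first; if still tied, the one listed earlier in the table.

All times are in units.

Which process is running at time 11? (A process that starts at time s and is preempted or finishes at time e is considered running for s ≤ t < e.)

T1

Schedule: | T1 0-16 | T2 16-25 | T3 25-42 |
Completion: T1=16  T2=25  T3=42
Turnaround (C−A): T1=16  T2=25  T3=41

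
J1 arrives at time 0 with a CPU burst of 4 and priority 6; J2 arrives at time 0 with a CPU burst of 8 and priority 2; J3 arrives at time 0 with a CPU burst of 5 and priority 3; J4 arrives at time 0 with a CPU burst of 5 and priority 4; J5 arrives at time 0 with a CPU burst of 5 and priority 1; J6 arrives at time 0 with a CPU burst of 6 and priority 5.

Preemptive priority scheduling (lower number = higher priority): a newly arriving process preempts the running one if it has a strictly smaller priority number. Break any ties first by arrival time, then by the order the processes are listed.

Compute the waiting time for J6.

23

Timeline: | J5 0-5 | J2 5-13 | J3 13-18 | J4 18-23 | J6 23-29 | J1 29-33 |
Completion: J1=33  J2=13  J3=18  J4=23  J5=5  J6=29
Waiting(J6) = turnaround − burst = 29 − 6 = 23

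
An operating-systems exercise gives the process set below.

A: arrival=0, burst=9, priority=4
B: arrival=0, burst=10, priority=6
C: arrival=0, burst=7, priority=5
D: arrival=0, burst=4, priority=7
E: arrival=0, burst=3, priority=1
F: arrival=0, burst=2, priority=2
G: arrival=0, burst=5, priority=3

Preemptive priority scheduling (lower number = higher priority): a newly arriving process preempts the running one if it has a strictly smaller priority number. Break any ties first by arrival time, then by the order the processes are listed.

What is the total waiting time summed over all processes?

99

Timeline: | E 0-3 | F 3-5 | G 5-10 | A 10-19 | C 19-26 | B 26-36 | D 36-40 |
Completion: A=19  B=36  C=26  D=40  E=3  F=5  G=10
Turnaround (C−A): A=19  B=36  C=26  D=40  E=3  F=5  G=10
Waiting = turnaround − burst: A=10, B=26, C=19, D=36, E=0, F=3, G=5
Total waiting = 10 + 26 + 19 + 36 + 0 + 3 + 5 = 99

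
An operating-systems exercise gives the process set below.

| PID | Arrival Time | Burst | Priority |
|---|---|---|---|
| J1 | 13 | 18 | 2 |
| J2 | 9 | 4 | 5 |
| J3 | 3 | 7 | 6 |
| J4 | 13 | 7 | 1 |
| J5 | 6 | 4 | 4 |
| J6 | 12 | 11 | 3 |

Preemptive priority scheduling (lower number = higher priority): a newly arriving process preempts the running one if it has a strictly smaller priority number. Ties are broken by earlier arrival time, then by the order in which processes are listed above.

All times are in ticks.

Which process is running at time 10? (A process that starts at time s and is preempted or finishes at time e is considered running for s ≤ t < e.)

J2

Schedule: | idle 0-3 | J3 3-6 | J5 6-10 | J2 10-12 | J6 12-13 | J4 13-20 | J1 20-38 | J6 38-48 | J2 48-50 | J3 50-54 |
Completion: J1=38  J2=50  J3=54  J4=20  J5=10  J6=48
Turnaround (C−A): J1=25  J2=41  J3=51  J4=7  J5=4  J6=36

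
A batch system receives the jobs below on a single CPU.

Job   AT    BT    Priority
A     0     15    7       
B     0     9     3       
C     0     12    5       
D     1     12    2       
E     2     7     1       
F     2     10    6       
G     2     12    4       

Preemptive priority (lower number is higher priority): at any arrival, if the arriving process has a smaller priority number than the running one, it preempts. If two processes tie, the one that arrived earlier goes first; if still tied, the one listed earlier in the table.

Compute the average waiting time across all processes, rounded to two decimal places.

Schedule: | B 0-1 | D 1-2 | E 2-9 | D 9-20 | B 20-28 | G 28-40 | C 40-52 | F 52-62 | A 62-77 |
Completion: A=77  B=28  C=52  D=20  E=9  F=62  G=40
Turnaround (C−A): A=77  B=28  C=52  D=19  E=7  F=60  G=38
Waiting times: A=62, B=19, C=40, D=7, E=0, F=50, G=26
Average waiting = (62+19+40+7+0+50+26) / 7 = 204/7 = 29.14

29.14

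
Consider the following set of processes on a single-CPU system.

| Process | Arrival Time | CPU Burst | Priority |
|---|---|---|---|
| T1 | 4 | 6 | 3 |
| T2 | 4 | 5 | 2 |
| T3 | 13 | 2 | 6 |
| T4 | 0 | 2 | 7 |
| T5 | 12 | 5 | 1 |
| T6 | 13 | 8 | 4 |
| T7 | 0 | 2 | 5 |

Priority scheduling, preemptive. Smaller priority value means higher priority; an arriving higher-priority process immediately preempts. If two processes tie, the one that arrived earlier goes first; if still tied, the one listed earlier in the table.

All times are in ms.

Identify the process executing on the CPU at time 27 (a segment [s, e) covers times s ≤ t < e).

T6

Schedule: | T7 0-2 | T4 2-4 | T2 4-9 | T1 9-12 | T5 12-17 | T1 17-20 | T6 20-28 | T3 28-30 |
Completion: T1=20  T2=9  T3=30  T4=4  T5=17  T6=28  T7=2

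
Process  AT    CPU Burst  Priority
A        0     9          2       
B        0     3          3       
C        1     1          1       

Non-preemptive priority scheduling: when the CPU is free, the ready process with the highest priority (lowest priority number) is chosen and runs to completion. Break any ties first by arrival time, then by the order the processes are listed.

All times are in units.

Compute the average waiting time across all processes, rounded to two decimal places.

Timeline: | A 0-9 | C 9-10 | B 10-13 |
Completion: A=9  B=13  C=10
Turnaround (C−A): A=9  B=13  C=9
Waiting times: A=0, B=10, C=8
Average waiting = (0+10+8) / 3 = 18/3 = 6.00

6.00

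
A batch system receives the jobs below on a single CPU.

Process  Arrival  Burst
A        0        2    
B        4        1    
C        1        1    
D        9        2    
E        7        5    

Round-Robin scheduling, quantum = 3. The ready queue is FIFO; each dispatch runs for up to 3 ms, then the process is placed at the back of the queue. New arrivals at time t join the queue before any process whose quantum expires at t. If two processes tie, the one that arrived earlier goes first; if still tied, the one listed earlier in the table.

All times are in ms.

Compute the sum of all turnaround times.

15

Gantt: | A 0-2 | C 2-3 | idle 3-4 | B 4-5 | idle 5-7 | E 7-10 | D 10-12 | E 12-14 |
Completion: A=2  B=5  C=3  D=12  E=14
Turnaround (C−A): A=2  B=1  C=2  D=3  E=7
Turnaround = completion − arrival: A=2, B=1, C=2, D=3, E=7
Total turnaround = 2 + 1 + 2 + 3 + 7 = 15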